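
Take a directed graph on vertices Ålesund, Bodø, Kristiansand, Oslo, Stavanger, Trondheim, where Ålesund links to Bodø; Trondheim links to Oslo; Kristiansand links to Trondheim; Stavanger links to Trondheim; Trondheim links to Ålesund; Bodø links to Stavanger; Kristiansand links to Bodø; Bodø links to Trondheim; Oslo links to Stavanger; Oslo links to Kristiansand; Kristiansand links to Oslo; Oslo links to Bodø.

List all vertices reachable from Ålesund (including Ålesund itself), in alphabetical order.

Ålesund, Bodø, Kristiansand, Oslo, Stavanger, Trondheim

Start at Ålesund.
Its neighbours: Bodø.
Then their neighbours: Stavanger, Trondheim.
Then next layer: Oslo.
Then next layer: Kristiansand.
Every vertex is now reached.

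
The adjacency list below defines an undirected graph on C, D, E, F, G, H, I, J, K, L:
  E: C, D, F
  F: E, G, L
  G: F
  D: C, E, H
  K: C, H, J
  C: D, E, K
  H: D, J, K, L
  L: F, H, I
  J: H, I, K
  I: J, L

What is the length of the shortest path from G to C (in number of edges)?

Distance 0: G.
Distance 1: F.
Distance 2: E, L.
Distance 3: C, D, H, I — contains C.

3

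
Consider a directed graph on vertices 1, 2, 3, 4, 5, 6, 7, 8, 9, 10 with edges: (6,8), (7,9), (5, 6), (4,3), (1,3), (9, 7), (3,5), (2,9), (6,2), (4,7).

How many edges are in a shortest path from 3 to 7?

Distance 0: 3.
Distance 1: 5.
Distance 2: 6.
Distance 3: 2, 8.
Distance 4: 9.
Distance 5: 7 — contains 7.

5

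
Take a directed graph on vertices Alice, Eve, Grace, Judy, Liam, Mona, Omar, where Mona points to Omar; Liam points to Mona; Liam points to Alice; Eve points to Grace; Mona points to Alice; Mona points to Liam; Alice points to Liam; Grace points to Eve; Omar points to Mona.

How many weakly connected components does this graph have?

3

From Alice: component {Alice, Liam, Mona, Omar}.
From Eve: component {Eve, Grace}.
From Judy: component {Judy}.
That's 3 components.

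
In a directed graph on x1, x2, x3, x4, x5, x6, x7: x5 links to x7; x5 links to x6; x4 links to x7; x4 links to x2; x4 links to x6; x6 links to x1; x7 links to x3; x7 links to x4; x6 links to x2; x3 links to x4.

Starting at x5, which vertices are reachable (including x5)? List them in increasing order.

Start at x5.
Its neighbours: x6, x7.
Then their neighbours: x1, x2, x3, x4.
Every vertex is now reached.

x1, x2, x3, x4, x5, x6, x7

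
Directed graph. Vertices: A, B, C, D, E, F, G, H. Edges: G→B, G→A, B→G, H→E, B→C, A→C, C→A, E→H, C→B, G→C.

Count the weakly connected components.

4

From A: component {A, B, C, G}.
From D: component {D}.
From E: component {E, H}.
From F: component {F}.
That's 4 components.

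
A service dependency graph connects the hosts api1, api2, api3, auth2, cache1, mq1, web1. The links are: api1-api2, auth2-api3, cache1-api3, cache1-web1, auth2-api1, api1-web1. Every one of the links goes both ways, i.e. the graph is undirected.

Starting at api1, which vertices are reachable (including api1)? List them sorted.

Start at api1.
Its neighbours: api2, auth2, web1.
Then their neighbours: api3, cache1.
Nothing further is reachable.

api1, api2, api3, auth2, cache1, web1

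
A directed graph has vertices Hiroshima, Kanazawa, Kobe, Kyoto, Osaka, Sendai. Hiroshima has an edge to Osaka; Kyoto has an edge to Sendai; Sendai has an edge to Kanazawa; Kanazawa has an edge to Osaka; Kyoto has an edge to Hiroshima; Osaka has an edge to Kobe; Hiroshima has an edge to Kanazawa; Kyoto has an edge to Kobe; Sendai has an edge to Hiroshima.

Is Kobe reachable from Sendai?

Yes

Explore from Sendai.
Distance 1: reach Hiroshima, Kanazawa.
Distance 2: reach Osaka.
Distance 3: reach Kobe.
Found Kobe.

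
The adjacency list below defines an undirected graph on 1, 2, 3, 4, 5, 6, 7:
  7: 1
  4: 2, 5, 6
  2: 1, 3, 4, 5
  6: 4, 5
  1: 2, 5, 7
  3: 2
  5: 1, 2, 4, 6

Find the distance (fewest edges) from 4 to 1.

Distance 0: 4.
Distance 1: 2, 5, 6.
Distance 2: 1, 3 — contains 1.

2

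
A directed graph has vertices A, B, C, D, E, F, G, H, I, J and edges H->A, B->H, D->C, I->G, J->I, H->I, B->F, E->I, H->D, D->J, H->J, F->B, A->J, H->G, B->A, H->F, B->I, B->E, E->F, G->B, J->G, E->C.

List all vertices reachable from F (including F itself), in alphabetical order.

A, B, C, D, E, F, G, H, I, J

Start at F.
Its neighbours: B.
Then their neighbours: A, E, H, I.
Then next layer: C, D, G, J.
Every vertex is now reached.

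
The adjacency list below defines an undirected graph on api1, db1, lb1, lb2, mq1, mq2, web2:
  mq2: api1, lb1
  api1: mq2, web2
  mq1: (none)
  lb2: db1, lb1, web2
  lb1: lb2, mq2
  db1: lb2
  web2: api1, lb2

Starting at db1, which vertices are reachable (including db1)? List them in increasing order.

api1, db1, lb1, lb2, mq2, web2

Start at db1.
Its neighbours: lb2.
Then their neighbours: lb1, web2.
Then next layer: api1, mq2.
Nothing further is reachable.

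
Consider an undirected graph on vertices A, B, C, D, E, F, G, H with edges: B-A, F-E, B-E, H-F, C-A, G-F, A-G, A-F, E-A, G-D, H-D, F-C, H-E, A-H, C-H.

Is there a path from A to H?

Explore from A.
Distance 1: reach B, C, E, F, G, H.
Found H.

Yes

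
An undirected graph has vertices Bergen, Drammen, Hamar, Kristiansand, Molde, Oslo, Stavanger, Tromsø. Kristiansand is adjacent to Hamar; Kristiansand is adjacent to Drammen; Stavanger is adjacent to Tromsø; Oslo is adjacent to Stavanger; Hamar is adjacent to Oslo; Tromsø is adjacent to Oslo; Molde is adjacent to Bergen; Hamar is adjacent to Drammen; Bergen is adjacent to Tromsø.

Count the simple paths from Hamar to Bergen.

Hamar–Oslo–Stavanger–Tromsø–Bergen
Hamar–Oslo–Tromsø–Bergen

2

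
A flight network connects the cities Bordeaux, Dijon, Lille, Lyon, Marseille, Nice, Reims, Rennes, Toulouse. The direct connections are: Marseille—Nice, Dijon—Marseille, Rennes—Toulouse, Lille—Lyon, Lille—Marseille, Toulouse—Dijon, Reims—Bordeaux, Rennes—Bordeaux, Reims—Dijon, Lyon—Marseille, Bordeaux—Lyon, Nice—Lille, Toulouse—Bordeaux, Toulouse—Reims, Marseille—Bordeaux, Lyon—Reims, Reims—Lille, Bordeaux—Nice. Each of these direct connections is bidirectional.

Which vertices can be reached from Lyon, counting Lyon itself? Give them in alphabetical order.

Bordeaux, Dijon, Lille, Lyon, Marseille, Nice, Reims, Rennes, Toulouse

Start at Lyon.
Its neighbours: Bordeaux, Lille, Marseille, Reims.
Then their neighbours: Dijon, Nice, Rennes, Toulouse.
Every vertex is now reached.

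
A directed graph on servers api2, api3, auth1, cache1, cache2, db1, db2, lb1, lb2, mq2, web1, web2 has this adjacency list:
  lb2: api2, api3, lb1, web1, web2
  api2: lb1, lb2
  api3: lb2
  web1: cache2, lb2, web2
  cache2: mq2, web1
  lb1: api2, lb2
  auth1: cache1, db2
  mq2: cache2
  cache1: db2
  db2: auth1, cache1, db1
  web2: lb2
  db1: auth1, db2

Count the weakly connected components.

2

From api2: component {api2, api3, cache2, lb1, lb2, mq2, web1, web2}.
From auth1: component {auth1, cache1, db1, db2}.
That's 2 components.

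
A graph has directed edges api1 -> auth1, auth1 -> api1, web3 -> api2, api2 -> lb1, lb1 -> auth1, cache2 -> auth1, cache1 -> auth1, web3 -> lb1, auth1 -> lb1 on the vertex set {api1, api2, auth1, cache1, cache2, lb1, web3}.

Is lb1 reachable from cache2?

Yes

Explore from cache2.
Distance 1: reach auth1.
Distance 2: reach api1, lb1.
Found lb1.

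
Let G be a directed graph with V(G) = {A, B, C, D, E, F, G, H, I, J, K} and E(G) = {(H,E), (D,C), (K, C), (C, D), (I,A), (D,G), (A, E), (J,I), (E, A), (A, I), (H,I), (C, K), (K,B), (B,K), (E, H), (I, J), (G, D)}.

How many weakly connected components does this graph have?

3

From A: component {A, E, H, I, J}.
From B: component {B, C, D, G, K}.
From F: component {F}.
That's 3 components.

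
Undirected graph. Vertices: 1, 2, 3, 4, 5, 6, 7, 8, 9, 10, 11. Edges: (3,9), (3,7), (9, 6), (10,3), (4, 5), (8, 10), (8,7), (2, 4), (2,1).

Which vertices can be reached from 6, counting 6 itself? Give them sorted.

Start at 6.
Its neighbours: 9.
Then their neighbours: 3.
Then next layer: 7, 10.
Then next layer: 8.
Nothing further is reachable.

3, 6, 7, 8, 9, 10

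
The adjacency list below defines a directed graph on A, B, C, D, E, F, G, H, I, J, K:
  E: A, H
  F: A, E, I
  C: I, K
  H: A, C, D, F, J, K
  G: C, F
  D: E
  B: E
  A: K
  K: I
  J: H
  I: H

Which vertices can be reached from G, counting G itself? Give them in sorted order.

Start at G.
Its neighbours: C, F.
Then their neighbours: A, E, I, K.
Then next layer: H.
Then next layer: D, J.
Nothing further is reachable.

A, C, D, E, F, G, H, I, J, K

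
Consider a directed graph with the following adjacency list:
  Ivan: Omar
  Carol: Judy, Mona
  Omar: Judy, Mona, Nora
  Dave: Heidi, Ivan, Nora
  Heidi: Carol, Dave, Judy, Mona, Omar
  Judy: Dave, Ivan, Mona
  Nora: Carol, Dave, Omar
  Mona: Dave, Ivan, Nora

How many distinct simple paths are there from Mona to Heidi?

7

Mona→Dave→Heidi
Mona→Ivan→Omar→Judy→Dave→Heidi
Mona→Ivan→Omar→Nora→Carol→Judy→Dave→Heidi
Mona→Ivan→Omar→Nora→Dave→Heidi
Mona→Nora→Carol→Judy→Dave→Heidi
Mona→Nora→Dave→Heidi
Mona→Nora→Omar→Judy→Dave→Heidi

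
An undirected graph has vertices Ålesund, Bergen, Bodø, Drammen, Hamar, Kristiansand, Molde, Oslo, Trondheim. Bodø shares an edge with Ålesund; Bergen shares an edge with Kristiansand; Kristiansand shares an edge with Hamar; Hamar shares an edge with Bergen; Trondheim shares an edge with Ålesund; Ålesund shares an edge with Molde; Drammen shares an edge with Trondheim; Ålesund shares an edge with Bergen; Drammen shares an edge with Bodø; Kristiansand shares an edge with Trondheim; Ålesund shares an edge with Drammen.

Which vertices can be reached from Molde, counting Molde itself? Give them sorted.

Ålesund, Bergen, Bodø, Drammen, Hamar, Kristiansand, Molde, Trondheim

Start at Molde.
Its neighbours: Ålesund.
Then their neighbours: Bergen, Bodø, Drammen, Trondheim.
Then next layer: Hamar, Kristiansand.
Nothing further is reachable.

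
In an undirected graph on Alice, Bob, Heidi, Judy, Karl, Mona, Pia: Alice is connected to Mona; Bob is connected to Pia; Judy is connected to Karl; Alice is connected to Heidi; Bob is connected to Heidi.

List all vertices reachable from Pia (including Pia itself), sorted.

Start at Pia.
Its neighbours: Bob.
Then their neighbours: Heidi.
Then next layer: Alice.
Then next layer: Mona.
Nothing further is reachable.

Alice, Bob, Heidi, Mona, Pia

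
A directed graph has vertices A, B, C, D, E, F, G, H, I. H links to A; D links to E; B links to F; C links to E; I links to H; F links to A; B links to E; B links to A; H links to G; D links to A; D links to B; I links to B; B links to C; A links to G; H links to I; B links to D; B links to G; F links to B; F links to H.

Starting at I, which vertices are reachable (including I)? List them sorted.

A, B, C, D, E, F, G, H, I

Start at I.
Its neighbours: B, H.
Then their neighbours: A, C, D, E, F, G.
Every vertex is now reached.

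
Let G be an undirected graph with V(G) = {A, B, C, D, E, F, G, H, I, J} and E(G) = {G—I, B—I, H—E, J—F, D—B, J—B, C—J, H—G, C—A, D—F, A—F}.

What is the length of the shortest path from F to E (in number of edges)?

6

Distance 0: F.
Distance 1: A, D, J.
Distance 2: B, C.
Distance 3: I.
Distance 4: G.
Distance 5: H.
Distance 6: E — contains E.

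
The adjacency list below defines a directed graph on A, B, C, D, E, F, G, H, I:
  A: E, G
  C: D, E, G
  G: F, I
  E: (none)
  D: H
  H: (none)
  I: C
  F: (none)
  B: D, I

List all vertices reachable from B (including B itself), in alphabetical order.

B, C, D, E, F, G, H, I

Start at B.
Its neighbours: D, I.
Then their neighbours: C, H.
Then next layer: E, G.
Then next layer: F.
Nothing further is reachable.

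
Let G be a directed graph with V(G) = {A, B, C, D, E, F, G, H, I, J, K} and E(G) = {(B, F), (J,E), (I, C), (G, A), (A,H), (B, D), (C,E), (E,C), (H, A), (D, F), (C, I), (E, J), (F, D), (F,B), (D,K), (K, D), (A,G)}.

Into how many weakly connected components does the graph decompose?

3

From A: component {A, G, H}.
From B: component {B, D, F, K}.
From C: component {C, E, I, J}.
That's 3 components.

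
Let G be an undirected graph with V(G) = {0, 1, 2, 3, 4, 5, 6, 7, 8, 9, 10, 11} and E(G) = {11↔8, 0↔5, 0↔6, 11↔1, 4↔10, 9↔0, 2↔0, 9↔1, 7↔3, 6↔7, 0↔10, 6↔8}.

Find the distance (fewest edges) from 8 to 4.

Distance 0: 8.
Distance 1: 6, 11.
Distance 2: 0, 1, 7.
Distance 3: 2, 3, 5, 9, 10.
Distance 4: 4 — contains 4.

4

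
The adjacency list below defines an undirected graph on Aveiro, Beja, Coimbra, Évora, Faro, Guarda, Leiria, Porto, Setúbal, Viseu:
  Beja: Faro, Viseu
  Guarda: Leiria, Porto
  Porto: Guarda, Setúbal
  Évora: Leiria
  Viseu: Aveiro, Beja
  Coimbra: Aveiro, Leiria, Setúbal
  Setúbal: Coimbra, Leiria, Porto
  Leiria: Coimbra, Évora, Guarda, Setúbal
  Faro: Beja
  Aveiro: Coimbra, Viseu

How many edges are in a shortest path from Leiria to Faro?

5

Distance 0: Leiria.
Distance 1: Coimbra, Évora, Guarda, Setúbal.
Distance 2: Aveiro, Porto.
Distance 3: Viseu.
Distance 4: Beja.
Distance 5: Faro — contains Faro.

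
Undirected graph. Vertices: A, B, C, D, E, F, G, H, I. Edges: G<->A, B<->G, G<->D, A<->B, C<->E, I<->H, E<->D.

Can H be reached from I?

Explore from I.
Distance 1: reach H.
Found H.

Yes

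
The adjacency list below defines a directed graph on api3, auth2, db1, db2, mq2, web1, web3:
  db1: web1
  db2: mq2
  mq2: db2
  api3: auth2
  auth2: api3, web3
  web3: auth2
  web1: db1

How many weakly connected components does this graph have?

From api3: component {api3, auth2, web3}.
From db1: component {db1, web1}.
From db2: component {db2, mq2}.
That's 3 components.

3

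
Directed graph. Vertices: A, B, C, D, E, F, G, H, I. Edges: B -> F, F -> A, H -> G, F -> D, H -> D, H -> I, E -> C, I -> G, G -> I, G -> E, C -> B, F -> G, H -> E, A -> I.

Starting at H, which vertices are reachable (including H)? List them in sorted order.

A, B, C, D, E, F, G, H, I

Start at H.
Its neighbours: D, E, G, I.
Then their neighbours: C.
Then next layer: B.
Then next layer: F.
Then next layer: A.
Every vertex is now reached.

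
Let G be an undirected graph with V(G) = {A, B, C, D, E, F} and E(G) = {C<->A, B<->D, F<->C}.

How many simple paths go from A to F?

A–C–F

1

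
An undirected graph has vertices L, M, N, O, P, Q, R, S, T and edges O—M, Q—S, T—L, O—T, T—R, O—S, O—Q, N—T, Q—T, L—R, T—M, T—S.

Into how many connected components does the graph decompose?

From L: component {L, M, N, O, Q, R, S, T}.
From P: component {P}.
That's 2 components.

2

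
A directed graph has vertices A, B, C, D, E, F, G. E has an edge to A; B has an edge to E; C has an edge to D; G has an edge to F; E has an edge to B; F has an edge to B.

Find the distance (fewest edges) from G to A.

4

Distance 0: G.
Distance 1: F.
Distance 2: B.
Distance 3: E.
Distance 4: A — contains A.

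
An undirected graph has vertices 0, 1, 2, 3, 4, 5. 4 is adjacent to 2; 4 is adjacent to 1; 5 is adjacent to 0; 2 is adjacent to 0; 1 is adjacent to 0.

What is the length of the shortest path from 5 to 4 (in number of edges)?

3

Distance 0: 5.
Distance 1: 0.
Distance 2: 1, 2.
Distance 3: 4 — contains 4.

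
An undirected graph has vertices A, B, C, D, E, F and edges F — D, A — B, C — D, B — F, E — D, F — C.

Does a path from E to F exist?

Yes

Explore from E.
Distance 1: reach D.
Distance 2: reach C, F.
Found F.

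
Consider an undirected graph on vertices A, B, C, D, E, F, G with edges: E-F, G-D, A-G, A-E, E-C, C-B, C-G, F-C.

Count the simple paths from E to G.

3

E–A–G
E–C–G
E–F–C–G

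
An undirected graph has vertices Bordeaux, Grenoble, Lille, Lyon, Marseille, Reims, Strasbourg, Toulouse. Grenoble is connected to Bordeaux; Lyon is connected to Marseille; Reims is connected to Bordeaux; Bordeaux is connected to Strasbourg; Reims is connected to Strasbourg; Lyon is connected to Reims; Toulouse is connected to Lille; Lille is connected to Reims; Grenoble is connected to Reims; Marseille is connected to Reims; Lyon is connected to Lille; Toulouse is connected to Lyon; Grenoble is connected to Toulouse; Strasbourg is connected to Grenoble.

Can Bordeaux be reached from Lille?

Yes

Explore from Lille.
Distance 1: reach Lyon, Reims, Toulouse.
Distance 2: reach Bordeaux, Grenoble, Marseille, Strasbourg.
Found Bordeaux.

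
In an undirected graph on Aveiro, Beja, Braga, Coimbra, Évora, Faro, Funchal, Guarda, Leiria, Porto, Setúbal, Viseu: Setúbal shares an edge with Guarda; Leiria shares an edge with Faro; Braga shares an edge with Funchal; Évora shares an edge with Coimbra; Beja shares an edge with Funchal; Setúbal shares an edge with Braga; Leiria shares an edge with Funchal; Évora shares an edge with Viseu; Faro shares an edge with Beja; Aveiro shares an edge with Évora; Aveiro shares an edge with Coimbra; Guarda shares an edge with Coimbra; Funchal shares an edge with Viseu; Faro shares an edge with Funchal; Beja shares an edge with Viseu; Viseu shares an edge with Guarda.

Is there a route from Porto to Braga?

No

Porto has no edges, so nothing is reachable from it.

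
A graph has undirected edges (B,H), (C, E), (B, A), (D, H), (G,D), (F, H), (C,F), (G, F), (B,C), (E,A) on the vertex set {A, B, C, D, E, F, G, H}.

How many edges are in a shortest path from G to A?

Distance 0: G.
Distance 1: D, F.
Distance 2: C, H.
Distance 3: B, E.
Distance 4: A — contains A.

4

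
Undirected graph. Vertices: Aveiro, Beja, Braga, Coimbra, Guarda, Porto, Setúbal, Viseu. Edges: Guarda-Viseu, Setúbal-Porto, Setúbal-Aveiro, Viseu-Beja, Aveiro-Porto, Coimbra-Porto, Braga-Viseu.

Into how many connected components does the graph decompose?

From Aveiro: component {Aveiro, Coimbra, Porto, Setúbal}.
From Beja: component {Beja, Braga, Guarda, Viseu}.
That's 2 components.

2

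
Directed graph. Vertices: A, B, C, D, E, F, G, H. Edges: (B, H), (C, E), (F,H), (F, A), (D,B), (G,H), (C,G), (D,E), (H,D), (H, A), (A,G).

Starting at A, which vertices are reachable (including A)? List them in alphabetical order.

A, B, D, E, G, H

Start at A.
Its neighbours: G.
Then their neighbours: H.
Then next layer: D.
Then next layer: B, E.
Nothing further is reachable.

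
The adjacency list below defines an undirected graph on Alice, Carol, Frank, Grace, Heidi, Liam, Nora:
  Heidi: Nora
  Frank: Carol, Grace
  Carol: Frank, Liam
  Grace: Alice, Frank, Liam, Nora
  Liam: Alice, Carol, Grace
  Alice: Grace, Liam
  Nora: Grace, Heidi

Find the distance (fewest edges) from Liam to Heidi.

3

Distance 0: Liam.
Distance 1: Alice, Carol, Grace.
Distance 2: Frank, Nora.
Distance 3: Heidi — contains Heidi.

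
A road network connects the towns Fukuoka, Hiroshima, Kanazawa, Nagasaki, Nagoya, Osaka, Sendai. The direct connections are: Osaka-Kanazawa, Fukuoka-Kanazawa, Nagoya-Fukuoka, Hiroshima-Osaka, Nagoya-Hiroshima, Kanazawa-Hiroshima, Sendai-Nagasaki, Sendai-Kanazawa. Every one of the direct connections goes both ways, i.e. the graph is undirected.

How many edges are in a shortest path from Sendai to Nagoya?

Distance 0: Sendai.
Distance 1: Kanazawa, Nagasaki.
Distance 2: Fukuoka, Hiroshima, Osaka.
Distance 3: Nagoya — contains Nagoya.

3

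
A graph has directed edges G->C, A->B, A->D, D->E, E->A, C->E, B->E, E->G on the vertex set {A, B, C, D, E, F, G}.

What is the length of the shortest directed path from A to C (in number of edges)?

Distance 0: A.
Distance 1: B, D.
Distance 2: E.
Distance 3: G.
Distance 4: C — contains C.

4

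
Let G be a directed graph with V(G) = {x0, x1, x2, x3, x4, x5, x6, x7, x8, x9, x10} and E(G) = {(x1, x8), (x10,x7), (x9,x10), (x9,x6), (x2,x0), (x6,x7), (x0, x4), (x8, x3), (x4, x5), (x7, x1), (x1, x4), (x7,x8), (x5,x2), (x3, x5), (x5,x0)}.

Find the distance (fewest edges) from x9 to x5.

5

Distance 0: x9.
Distance 1: x6, x10.
Distance 2: x7.
Distance 3: x1, x8.
Distance 4: x3, x4.
Distance 5: x5 — contains x5.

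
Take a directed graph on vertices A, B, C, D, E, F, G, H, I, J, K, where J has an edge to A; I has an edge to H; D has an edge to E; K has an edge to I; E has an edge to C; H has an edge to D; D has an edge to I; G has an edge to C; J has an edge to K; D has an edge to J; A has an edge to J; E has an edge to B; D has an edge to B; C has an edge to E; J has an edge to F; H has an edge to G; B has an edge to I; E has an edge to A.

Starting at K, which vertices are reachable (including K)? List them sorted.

A, B, C, D, E, F, G, H, I, J, K

Start at K.
Its neighbours: I.
Then their neighbours: H.
Then next layer: D, G.
Then next layer: B, C, E, J.
Then next layer: A, F.
Every vertex is now reached.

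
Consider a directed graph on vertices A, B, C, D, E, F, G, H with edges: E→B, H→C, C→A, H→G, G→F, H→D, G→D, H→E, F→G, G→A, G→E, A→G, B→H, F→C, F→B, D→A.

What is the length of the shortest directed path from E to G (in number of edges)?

3

Distance 0: E.
Distance 1: B.
Distance 2: H.
Distance 3: C, D, G — contains G.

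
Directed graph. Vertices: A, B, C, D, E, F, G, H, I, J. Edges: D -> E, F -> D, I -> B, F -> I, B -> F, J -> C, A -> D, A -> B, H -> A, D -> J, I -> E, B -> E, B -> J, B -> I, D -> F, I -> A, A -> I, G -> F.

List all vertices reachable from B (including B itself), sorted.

A, B, C, D, E, F, I, J

Start at B.
Its neighbours: E, F, I, J.
Then their neighbours: A, C, D.
Nothing further is reachable.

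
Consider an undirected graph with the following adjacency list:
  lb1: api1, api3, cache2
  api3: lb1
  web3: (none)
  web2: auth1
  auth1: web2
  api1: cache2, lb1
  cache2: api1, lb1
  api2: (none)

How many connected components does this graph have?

From api1: component {api1, api3, cache2, lb1}.
From api2: component {api2}.
From auth1: component {auth1, web2}.
From web3: component {web3}.
That's 4 components.

4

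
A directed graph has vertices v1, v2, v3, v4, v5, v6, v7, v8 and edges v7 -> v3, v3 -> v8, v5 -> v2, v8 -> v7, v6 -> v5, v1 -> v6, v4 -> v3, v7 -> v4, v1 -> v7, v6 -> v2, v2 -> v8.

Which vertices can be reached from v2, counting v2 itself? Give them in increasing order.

Start at v2.
Its neighbours: v8.
Then their neighbours: v7.
Then next layer: v3, v4.
Nothing further is reachable.

v2, v3, v4, v7, v8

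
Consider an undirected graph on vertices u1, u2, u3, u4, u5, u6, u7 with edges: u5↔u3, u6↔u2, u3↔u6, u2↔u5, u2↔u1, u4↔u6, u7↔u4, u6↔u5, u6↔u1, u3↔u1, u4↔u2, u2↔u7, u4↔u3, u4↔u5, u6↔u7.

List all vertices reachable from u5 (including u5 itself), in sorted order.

u1, u2, u3, u4, u5, u6, u7

Start at u5.
Its neighbours: u2, u3, u4, u6.
Then their neighbours: u1, u7.
Every vertex is now reached.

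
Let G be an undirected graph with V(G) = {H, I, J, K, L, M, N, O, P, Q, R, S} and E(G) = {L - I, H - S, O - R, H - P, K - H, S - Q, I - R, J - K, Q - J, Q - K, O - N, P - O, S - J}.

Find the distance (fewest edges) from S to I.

Distance 0: S.
Distance 1: H, J, Q.
Distance 2: K, P.
Distance 3: O.
Distance 4: N, R.
Distance 5: I — contains I.

5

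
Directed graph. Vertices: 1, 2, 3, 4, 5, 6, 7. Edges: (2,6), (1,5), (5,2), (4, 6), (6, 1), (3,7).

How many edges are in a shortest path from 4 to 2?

4

Distance 0: 4.
Distance 1: 6.
Distance 2: 1.
Distance 3: 5.
Distance 4: 2 — contains 2.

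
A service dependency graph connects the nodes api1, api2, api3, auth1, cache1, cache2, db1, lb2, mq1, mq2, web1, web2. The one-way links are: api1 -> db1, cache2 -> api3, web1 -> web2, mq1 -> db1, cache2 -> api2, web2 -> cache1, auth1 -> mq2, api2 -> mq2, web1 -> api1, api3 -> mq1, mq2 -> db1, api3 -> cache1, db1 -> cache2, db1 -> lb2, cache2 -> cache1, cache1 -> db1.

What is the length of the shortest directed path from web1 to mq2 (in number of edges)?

Distance 0: web1.
Distance 1: api1, web2.
Distance 2: cache1, db1.
Distance 3: cache2, lb2.
Distance 4: api2, api3.
Distance 5: mq1, mq2 — contains mq2.

5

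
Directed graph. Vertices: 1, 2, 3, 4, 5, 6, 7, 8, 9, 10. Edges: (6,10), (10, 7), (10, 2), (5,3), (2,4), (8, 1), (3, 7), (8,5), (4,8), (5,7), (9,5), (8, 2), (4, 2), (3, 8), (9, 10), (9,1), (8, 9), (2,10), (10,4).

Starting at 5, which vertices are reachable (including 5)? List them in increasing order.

1, 2, 3, 4, 5, 7, 8, 9, 10

Start at 5.
Its neighbours: 3, 7.
Then their neighbours: 8.
Then next layer: 1, 2, 9.
Then next layer: 4, 10.
Nothing further is reachable.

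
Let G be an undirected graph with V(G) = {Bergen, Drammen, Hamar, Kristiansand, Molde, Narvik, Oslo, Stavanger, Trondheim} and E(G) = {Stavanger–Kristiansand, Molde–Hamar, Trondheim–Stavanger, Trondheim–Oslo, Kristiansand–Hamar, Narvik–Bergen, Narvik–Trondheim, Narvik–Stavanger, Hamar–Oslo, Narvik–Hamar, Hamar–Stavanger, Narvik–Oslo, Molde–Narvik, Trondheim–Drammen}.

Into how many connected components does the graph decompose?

1

From Bergen: component {Bergen, Drammen, Hamar, Kristiansand, Molde, Narvik, Oslo, Stavanger, Trondheim}.
That's 1 component.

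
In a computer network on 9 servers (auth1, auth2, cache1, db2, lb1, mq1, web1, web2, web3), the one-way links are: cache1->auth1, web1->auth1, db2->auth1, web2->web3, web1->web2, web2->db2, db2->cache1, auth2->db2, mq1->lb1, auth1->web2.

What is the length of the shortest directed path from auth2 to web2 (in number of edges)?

3

Distance 0: auth2.
Distance 1: db2.
Distance 2: auth1, cache1.
Distance 3: web2 — contains web2.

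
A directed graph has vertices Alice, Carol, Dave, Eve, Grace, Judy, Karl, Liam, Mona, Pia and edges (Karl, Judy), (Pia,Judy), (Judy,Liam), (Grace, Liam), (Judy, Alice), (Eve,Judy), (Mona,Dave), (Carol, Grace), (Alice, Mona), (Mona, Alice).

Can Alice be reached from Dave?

Dave has no outgoing edges, so nothing is reachable from it.

No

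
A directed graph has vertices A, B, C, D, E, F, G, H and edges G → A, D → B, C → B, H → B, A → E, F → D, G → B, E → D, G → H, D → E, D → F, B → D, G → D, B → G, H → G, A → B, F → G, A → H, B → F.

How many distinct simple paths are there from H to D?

12

H→B→D
H→B→F→D
H→B→F→G→A→E→D
H→B→F→G→D
H→B→G→A→E→D
H→B→G→D
H→G→A→B→D
H→G→A→B→F→D
H→G→A→E→D
H→G→B→D
H→G→B→F→D
H→G→D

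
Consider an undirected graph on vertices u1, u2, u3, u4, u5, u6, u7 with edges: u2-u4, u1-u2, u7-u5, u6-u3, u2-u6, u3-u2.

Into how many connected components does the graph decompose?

2

From u1: component {u1, u2, u3, u4, u6}.
From u5: component {u5, u7}.
That's 2 components.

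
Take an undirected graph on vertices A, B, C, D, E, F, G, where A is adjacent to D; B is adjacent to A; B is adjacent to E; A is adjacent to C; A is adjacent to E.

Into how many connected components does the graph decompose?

3

From A: component {A, B, C, D, E}.
From F: component {F}.
From G: component {G}.
That's 3 components.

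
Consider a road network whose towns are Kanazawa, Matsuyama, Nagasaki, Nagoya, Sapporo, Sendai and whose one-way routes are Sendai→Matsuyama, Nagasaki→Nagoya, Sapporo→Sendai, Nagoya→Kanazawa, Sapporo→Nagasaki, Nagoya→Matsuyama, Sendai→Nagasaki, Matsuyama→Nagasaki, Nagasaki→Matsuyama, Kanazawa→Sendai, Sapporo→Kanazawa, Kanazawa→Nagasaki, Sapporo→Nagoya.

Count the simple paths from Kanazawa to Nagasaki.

Kanazawa→Nagasaki
Kanazawa→Sendai→Matsuyama→Nagasaki
Kanazawa→Sendai→Nagasaki

3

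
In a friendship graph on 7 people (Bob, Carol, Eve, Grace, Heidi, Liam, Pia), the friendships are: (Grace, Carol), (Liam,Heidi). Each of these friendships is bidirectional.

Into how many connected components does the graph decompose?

From Bob: component {Bob}.
From Carol: component {Carol, Grace}.
From Eve: component {Eve}.
From Heidi: component {Heidi, Liam}.
From Pia: component {Pia}.
That's 5 components.

5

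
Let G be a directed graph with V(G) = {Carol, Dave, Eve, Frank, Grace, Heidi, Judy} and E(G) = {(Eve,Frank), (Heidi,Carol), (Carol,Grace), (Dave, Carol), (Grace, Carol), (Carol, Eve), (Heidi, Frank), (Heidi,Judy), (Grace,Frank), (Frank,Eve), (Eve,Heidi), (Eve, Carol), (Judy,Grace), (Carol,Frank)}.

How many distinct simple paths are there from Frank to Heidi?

Frank→Eve→Heidi

1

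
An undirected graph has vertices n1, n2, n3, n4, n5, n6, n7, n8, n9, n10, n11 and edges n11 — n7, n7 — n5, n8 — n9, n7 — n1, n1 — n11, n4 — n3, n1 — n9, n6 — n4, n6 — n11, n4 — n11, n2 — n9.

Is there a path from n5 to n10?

Explore from n5.
Distance 1: reach n7.
Distance 2: reach n1, n11.
Distance 3: reach n4, n6, n9.
Distance 4: reach n2, n3, n8.
The search is exhausted without reaching n10; it lies in a different component.

No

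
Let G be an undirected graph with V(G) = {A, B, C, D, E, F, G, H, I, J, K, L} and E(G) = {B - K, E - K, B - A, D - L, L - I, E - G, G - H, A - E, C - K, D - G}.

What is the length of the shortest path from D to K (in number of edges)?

3

Distance 0: D.
Distance 1: G, L.
Distance 2: E, H, I.
Distance 3: A, K — contains K.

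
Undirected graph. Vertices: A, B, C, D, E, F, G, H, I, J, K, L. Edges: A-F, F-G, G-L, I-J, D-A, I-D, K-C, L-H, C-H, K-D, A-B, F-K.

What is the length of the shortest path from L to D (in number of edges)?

Distance 0: L.
Distance 1: G, H.
Distance 2: C, F.
Distance 3: A, K.
Distance 4: B, D — contains D.

4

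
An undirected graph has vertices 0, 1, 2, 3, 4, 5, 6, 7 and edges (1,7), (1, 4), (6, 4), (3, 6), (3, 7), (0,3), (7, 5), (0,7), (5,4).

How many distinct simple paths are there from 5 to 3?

6

5–4–1–7–0–3
5–4–1–7–3
5–4–6–3
5–7–0–3
5–7–1–4–6–3
5–7–3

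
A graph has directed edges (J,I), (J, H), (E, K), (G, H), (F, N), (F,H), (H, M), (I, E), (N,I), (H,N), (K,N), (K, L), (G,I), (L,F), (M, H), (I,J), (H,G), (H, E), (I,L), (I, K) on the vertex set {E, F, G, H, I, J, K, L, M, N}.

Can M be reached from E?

Yes

Explore from E.
Distance 1: reach K.
Distance 2: reach L, N.
Distance 3: reach F, I.
Distance 4: reach H, J.
Distance 5: reach G, M.
Found M.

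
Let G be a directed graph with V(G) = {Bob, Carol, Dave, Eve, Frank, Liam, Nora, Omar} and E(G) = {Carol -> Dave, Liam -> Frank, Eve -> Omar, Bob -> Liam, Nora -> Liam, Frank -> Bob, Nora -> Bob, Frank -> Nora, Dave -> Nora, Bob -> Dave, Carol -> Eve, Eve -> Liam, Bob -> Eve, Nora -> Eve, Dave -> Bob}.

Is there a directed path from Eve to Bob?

Explore from Eve.
Distance 1: reach Liam, Omar.
Distance 2: reach Frank.
Distance 3: reach Bob, Nora.
Found Bob.

Yes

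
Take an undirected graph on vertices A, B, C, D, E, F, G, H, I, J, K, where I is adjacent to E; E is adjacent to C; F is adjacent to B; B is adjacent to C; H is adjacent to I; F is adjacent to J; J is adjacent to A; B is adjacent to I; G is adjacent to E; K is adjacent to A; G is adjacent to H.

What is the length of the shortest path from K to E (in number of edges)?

6

Distance 0: K.
Distance 1: A.
Distance 2: J.
Distance 3: F.
Distance 4: B.
Distance 5: C, I.
Distance 6: E, H — contains E.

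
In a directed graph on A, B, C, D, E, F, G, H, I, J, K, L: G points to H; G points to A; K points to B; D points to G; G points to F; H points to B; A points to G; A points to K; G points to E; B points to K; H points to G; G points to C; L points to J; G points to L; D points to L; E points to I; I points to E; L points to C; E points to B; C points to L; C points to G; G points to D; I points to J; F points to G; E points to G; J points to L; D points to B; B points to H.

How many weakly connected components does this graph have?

1

From A: component {A, B, C, D, E, F, G, H, I, J, K, L}.
That's 1 component.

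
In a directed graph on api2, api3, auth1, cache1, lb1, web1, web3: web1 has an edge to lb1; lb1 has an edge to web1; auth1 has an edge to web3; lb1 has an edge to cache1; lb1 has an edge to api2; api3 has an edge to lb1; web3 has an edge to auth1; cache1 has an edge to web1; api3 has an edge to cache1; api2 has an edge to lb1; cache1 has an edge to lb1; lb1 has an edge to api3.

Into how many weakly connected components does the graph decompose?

From api2: component {api2, api3, cache1, lb1, web1}.
From auth1: component {auth1, web3}.
That's 2 components.

2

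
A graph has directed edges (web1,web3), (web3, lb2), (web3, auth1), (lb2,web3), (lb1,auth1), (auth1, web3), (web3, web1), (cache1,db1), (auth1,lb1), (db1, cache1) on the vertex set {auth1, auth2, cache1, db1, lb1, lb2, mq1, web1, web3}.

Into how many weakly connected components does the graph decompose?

From auth1: component {auth1, lb1, lb2, web1, web3}.
From auth2: component {auth2}.
From cache1: component {cache1, db1}.
From mq1: component {mq1}.
That's 4 components.

4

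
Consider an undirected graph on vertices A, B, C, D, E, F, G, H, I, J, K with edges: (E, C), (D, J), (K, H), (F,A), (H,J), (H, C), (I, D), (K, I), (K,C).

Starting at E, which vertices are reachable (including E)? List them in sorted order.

Start at E.
Its neighbours: C.
Then their neighbours: H, K.
Then next layer: I, J.
Then next layer: D.
Nothing further is reachable.

C, D, E, H, I, J, K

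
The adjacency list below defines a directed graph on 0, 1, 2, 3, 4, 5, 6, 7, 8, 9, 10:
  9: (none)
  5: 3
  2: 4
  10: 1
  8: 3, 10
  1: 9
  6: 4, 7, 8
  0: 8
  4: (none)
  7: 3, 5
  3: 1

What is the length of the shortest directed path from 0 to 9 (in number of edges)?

Distance 0: 0.
Distance 1: 8.
Distance 2: 3, 10.
Distance 3: 1.
Distance 4: 9 — contains 9.

4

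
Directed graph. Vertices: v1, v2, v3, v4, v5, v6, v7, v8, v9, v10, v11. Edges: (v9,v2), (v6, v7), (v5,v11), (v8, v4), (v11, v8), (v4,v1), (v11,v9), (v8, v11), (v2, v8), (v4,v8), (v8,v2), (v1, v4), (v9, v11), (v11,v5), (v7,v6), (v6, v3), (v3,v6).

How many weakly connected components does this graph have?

3

From v1: component {v1, v2, v4, v5, v8, v9, v11}.
From v3: component {v3, v6, v7}.
From v10: component {v10}.
That's 3 components.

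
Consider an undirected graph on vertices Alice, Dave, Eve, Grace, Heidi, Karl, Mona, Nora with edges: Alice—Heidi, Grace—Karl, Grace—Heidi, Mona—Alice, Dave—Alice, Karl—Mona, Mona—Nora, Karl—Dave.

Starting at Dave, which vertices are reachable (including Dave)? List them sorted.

Alice, Dave, Grace, Heidi, Karl, Mona, Nora

Start at Dave.
Its neighbours: Alice, Karl.
Then their neighbours: Grace, Heidi, Mona.
Then next layer: Nora.
Nothing further is reachable.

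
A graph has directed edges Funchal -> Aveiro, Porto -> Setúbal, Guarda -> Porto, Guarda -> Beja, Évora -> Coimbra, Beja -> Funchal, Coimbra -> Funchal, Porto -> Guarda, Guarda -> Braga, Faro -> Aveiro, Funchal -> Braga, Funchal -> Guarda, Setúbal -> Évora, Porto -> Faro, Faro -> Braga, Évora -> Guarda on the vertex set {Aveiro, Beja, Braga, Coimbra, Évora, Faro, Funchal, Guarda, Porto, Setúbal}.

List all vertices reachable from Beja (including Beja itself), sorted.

Start at Beja.
Its neighbours: Funchal.
Then their neighbours: Aveiro, Braga, Guarda.
Then next layer: Porto.
Then next layer: Faro, Setúbal.
Then next layer: Évora.
Then next layer: Coimbra.
Every vertex is now reached.

Aveiro, Beja, Braga, Coimbra, Évora, Faro, Funchal, Guarda, Porto, Setúbal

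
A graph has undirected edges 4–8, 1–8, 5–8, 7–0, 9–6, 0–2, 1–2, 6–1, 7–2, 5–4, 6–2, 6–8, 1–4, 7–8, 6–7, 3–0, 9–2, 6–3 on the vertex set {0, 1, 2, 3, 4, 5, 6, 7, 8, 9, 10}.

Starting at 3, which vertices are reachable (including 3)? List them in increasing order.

Start at 3.
Its neighbours: 0, 6.
Then their neighbours: 1, 2, 7, 8, 9.
Then next layer: 4, 5.
Nothing further is reachable.

0, 1, 2, 3, 4, 5, 6, 7, 8, 9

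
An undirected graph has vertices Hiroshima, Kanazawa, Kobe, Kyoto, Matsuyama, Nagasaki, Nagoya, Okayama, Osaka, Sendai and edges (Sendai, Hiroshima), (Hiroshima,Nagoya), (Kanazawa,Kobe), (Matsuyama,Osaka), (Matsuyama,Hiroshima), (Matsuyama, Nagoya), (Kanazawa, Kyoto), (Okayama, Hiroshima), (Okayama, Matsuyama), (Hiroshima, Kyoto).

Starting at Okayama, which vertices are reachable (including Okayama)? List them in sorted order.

Hiroshima, Kanazawa, Kobe, Kyoto, Matsuyama, Nagoya, Okayama, Osaka, Sendai

Start at Okayama.
Its neighbours: Hiroshima, Matsuyama.
Then their neighbours: Kyoto, Nagoya, Osaka, Sendai.
Then next layer: Kanazawa.
Then next layer: Kobe.
Nothing further is reachable.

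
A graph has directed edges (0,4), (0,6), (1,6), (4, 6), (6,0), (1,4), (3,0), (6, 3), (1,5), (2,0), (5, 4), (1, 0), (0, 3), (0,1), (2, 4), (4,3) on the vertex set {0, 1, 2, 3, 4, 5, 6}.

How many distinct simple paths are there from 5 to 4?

1

5→4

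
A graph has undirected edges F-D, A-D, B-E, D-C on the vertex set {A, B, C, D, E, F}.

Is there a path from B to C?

No

Explore from B.
Distance 1: reach E.
The search is exhausted without reaching C; it lies in a different component.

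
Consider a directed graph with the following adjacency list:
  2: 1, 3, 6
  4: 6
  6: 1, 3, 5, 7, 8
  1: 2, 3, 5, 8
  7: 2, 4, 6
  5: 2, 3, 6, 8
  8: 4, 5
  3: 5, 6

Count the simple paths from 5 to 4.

5→2→1→3→6→7→4
5→2→1→3→6→8→4
5→2→1→8→4
5→2→3→6→1→8→4
5→2→3→6→7→4
5→2→3→6→8→4
5→2→6→1→8→4
5→2→6→7→4
... and 10 more.

18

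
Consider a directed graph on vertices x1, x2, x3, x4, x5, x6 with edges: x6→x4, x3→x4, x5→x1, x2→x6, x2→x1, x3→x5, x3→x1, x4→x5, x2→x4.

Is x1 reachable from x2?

Yes

Explore from x2.
Distance 1: reach x1, x4, x6.
Found x1.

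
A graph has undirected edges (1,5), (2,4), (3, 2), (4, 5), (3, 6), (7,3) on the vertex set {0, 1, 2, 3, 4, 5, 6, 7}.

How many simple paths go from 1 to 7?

1

1–5–4–2–3–7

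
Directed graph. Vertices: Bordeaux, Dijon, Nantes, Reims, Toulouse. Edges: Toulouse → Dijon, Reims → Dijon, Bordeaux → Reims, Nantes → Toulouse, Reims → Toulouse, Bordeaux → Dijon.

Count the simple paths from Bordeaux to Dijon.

3

Bordeaux→Dijon
Bordeaux→Reims→Dijon
Bordeaux→Reims→Toulouse→Dijon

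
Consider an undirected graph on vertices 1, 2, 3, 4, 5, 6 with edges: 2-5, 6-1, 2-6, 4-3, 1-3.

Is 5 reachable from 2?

Yes

Explore from 2.
Distance 1: reach 5, 6.
Found 5.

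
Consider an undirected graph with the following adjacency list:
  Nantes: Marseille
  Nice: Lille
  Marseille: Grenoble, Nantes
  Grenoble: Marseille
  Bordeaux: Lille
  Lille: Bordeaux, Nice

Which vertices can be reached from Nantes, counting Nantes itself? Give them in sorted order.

Start at Nantes.
Its neighbours: Marseille.
Then their neighbours: Grenoble.
Nothing further is reachable.

Grenoble, Marseille, Nantes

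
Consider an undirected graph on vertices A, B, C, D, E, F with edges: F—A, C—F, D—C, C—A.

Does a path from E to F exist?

No

E has no edges, so nothing is reachable from it.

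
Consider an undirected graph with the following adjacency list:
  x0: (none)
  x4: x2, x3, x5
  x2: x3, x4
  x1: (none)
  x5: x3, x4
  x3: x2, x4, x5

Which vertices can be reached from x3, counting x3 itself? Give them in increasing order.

x2, x3, x4, x5

Start at x3.
Its neighbours: x2, x4, x5.
Nothing further is reachable.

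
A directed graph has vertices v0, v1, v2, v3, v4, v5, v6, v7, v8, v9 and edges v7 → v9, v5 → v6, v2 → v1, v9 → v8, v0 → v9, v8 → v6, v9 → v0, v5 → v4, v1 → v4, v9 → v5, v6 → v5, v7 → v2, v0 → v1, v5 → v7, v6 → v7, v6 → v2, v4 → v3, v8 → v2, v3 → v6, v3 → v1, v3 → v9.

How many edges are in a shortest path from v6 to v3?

Distance 0: v6.
Distance 1: v2, v5, v7.
Distance 2: v1, v4, v9.
Distance 3: v0, v3, v8 — contains v3.

3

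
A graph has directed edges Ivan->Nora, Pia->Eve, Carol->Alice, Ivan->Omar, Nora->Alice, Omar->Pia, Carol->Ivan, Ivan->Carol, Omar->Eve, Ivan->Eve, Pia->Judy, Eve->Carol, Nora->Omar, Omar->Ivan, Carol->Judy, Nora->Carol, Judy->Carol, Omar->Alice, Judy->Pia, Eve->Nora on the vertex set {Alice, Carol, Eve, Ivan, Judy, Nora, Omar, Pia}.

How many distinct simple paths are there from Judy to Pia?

4

Judy→Carol→Ivan→Eve→Nora→Omar→Pia
Judy→Carol→Ivan→Nora→Omar→Pia
Judy→Carol→Ivan→Omar→Pia
Judy→Pia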